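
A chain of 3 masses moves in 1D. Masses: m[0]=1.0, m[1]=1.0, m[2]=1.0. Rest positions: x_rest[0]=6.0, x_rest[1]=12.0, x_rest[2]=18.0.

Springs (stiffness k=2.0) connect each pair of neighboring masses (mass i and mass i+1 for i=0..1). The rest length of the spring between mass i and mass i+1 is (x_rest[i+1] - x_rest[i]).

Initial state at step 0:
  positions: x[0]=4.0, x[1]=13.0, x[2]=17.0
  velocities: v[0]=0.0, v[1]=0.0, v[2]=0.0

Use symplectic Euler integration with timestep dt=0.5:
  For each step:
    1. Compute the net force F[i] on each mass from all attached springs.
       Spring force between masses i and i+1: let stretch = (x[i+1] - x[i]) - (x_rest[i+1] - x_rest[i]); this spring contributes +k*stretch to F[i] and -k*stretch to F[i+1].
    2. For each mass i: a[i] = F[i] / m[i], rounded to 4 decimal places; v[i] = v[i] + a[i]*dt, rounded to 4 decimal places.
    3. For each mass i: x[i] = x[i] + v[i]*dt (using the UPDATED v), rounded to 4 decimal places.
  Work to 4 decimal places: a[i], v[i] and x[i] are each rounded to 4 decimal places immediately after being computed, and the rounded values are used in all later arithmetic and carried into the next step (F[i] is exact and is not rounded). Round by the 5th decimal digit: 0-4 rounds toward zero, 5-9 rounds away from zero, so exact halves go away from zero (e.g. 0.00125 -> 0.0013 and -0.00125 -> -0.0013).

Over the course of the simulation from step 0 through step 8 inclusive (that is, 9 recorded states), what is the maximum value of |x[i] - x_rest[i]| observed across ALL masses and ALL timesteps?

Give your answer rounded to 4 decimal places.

Answer: 2.7500

Derivation:
Step 0: x=[4.0000 13.0000 17.0000] v=[0.0000 0.0000 0.0000]
Step 1: x=[5.5000 10.5000 18.0000] v=[3.0000 -5.0000 2.0000]
Step 2: x=[6.5000 9.2500 18.2500] v=[2.0000 -2.5000 0.5000]
Step 3: x=[5.8750 11.1250 17.0000] v=[-1.2500 3.7500 -2.5000]
Step 4: x=[4.8750 13.3125 15.8125] v=[-2.0000 4.3750 -2.3750]
Step 5: x=[5.0938 12.5313 16.3750] v=[0.4375 -1.5625 1.1250]
Step 6: x=[6.0313 9.9532 18.0157] v=[1.8750 -5.1563 3.2813]
Step 7: x=[5.9298 9.4454 18.6251] v=[-0.2031 -1.0157 1.2188]
Step 8: x=[4.5861 11.7696 17.6447] v=[-2.6875 4.6484 -1.9609]
Max displacement = 2.7500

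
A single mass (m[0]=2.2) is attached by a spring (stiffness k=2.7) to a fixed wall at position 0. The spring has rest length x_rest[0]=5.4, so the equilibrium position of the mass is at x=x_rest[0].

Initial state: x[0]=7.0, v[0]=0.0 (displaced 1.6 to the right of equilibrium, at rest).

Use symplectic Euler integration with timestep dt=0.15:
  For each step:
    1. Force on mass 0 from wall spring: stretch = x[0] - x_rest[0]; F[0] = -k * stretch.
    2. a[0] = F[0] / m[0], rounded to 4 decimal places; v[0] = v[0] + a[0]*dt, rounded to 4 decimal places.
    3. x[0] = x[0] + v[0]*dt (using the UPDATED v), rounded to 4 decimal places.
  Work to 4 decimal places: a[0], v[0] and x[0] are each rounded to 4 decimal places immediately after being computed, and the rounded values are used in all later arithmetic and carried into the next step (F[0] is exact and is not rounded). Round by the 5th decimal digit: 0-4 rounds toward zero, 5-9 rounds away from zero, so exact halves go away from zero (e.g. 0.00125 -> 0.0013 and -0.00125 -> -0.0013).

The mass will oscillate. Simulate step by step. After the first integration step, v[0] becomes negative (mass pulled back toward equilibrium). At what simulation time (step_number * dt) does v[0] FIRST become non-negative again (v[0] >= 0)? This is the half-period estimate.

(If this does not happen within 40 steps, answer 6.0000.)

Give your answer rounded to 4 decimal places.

Step 0: x=[7.0000] v=[0.0000]
Step 1: x=[6.9558] v=[-0.2945]
Step 2: x=[6.8687] v=[-0.5809]
Step 3: x=[6.7410] v=[-0.8513]
Step 4: x=[6.5763] v=[-1.0982]
Step 5: x=[6.3791] v=[-1.3147]
Step 6: x=[6.1549] v=[-1.4949]
Step 7: x=[5.9098] v=[-1.6339]
Step 8: x=[5.6506] v=[-1.7278]
Step 9: x=[5.3845] v=[-1.7739]
Step 10: x=[5.1188] v=[-1.7711]
Step 11: x=[4.8609] v=[-1.7193]
Step 12: x=[4.6179] v=[-1.6201]
Step 13: x=[4.3965] v=[-1.4761]
Step 14: x=[4.2028] v=[-1.2914]
Step 15: x=[4.0422] v=[-1.0710]
Step 16: x=[3.9191] v=[-0.8210]
Step 17: x=[3.8368] v=[-0.5484]
Step 18: x=[3.7977] v=[-0.2606]
Step 19: x=[3.8029] v=[0.0344]
First v>=0 after going negative at step 19, time=2.8500

Answer: 2.8500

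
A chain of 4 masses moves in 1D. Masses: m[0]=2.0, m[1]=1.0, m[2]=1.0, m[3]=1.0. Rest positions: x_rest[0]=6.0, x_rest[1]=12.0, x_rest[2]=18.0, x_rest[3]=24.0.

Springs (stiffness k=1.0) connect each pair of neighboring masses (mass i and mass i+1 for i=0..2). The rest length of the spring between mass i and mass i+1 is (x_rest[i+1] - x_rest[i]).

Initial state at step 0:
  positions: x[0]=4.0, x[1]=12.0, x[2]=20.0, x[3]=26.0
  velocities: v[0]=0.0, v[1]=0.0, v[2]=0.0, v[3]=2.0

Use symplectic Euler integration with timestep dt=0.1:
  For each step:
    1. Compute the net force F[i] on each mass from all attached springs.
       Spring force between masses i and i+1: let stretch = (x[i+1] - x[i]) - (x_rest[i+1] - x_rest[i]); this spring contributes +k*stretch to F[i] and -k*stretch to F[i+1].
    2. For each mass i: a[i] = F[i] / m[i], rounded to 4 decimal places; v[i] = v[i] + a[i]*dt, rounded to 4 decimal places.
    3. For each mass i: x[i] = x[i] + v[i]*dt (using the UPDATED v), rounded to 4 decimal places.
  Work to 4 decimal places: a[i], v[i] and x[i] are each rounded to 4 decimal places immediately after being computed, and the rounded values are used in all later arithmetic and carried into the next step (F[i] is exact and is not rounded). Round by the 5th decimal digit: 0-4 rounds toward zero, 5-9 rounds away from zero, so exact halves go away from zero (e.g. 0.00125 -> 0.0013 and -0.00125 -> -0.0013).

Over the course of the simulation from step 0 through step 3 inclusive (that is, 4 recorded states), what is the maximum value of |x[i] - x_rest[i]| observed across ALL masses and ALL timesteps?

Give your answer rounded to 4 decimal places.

Answer: 2.5911

Derivation:
Step 0: x=[4.0000 12.0000 20.0000 26.0000] v=[0.0000 0.0000 0.0000 2.0000]
Step 1: x=[4.0100 12.0000 19.9800 26.2000] v=[0.1000 0.0000 -0.2000 2.0000]
Step 2: x=[4.0300 11.9999 19.9424 26.3978] v=[0.1995 -0.0010 -0.3760 1.9780]
Step 3: x=[4.0598 11.9995 19.8899 26.5911] v=[0.2980 -0.0037 -0.5247 1.9325]
Max displacement = 2.5911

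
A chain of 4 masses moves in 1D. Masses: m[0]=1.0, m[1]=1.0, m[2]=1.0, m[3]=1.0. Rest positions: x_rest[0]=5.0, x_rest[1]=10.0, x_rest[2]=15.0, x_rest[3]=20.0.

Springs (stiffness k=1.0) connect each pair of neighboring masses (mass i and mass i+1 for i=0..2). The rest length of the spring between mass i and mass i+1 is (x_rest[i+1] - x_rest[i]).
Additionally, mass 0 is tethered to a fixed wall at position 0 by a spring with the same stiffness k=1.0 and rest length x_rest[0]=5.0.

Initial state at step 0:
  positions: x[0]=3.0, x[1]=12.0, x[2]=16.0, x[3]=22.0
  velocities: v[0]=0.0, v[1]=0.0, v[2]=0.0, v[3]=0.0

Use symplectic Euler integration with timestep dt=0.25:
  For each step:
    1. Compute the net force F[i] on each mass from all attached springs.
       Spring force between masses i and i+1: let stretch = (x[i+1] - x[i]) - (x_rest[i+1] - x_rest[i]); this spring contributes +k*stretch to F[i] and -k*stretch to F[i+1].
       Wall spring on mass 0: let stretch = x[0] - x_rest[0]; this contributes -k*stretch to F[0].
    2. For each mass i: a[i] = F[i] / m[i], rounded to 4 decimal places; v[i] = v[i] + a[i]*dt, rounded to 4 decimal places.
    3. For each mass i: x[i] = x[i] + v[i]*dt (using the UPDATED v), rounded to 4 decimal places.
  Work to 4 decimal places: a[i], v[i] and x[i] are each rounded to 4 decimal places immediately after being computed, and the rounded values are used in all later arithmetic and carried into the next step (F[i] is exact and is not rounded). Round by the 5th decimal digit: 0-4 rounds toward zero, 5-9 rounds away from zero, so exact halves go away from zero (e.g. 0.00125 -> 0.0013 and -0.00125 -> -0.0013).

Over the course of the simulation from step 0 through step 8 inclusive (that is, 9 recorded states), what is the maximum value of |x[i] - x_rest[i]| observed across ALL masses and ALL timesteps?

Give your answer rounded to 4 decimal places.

Step 0: x=[3.0000 12.0000 16.0000 22.0000] v=[0.0000 0.0000 0.0000 0.0000]
Step 1: x=[3.3750 11.6875 16.1250 21.9375] v=[1.5000 -1.2500 0.5000 -0.2500]
Step 2: x=[4.0586 11.1328 16.3360 21.8242] v=[2.7344 -2.2188 0.8438 -0.4531]
Step 3: x=[4.9307 10.4612 16.5648 21.6804] v=[3.4883 -2.6866 0.9151 -0.5752]
Step 4: x=[5.8403 9.8254 16.7318 21.5294] v=[3.6383 -2.5433 0.6681 -0.6041]
Step 5: x=[6.6339 9.3722 16.7670 21.3910] v=[3.1745 -1.8130 0.1409 -0.5535]
Step 6: x=[7.1841 9.2100 16.6291 21.2761] v=[2.2006 -0.6489 -0.5518 -0.4595]
Step 7: x=[7.4119 9.3849 16.3179 21.1833] v=[0.9111 0.6994 -1.2448 -0.3713]
Step 8: x=[7.2998 9.8698 15.8775 21.0989] v=[-0.4486 1.9394 -1.7617 -0.3377]
Max displacement = 2.4119

Answer: 2.4119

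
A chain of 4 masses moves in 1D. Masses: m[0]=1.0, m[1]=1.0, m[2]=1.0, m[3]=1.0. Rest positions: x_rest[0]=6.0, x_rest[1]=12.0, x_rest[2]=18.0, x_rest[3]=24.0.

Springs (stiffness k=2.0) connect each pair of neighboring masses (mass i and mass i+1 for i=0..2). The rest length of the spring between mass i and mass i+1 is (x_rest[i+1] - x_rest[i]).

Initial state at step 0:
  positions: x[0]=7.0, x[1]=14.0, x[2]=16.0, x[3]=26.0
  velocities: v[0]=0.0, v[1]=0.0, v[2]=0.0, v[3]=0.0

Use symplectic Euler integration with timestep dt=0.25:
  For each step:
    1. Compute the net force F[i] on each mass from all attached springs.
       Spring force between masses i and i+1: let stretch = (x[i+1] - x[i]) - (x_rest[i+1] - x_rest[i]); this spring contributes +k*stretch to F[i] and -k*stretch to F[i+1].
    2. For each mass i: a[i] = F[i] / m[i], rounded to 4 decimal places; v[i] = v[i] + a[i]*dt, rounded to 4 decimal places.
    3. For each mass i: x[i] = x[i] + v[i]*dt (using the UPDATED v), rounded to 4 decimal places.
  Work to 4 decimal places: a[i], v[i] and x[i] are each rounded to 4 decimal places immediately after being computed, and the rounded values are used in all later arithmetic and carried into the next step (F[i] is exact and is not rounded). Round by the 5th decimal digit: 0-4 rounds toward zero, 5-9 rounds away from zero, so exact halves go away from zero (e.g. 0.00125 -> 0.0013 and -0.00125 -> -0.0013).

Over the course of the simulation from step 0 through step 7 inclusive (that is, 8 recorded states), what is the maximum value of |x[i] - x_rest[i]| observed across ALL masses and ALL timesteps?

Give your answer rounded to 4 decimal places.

Answer: 3.1963

Derivation:
Step 0: x=[7.0000 14.0000 16.0000 26.0000] v=[0.0000 0.0000 0.0000 0.0000]
Step 1: x=[7.1250 13.3750 17.0000 25.5000] v=[0.5000 -2.5000 4.0000 -2.0000]
Step 2: x=[7.2813 12.4219 18.6094 24.6875] v=[0.6250 -3.8125 6.4375 -3.2500]
Step 3: x=[7.3301 11.5996 20.2051 23.8652] v=[0.1953 -3.2891 6.3828 -3.2891]
Step 4: x=[7.1626 11.3193 21.1826 23.3354] v=[-0.6700 -1.1211 3.9101 -2.1192]
Step 5: x=[6.7647 11.7524 21.1963 23.2865] v=[-1.5917 1.7322 0.0549 -0.1956]
Step 6: x=[6.2402 12.7425 20.2908 23.7263] v=[-2.0979 3.9603 -3.6220 1.7593]
Step 7: x=[5.7785 13.8633 18.8712 24.4867] v=[-1.8468 4.4833 -5.6784 3.0416]
Max displacement = 3.1963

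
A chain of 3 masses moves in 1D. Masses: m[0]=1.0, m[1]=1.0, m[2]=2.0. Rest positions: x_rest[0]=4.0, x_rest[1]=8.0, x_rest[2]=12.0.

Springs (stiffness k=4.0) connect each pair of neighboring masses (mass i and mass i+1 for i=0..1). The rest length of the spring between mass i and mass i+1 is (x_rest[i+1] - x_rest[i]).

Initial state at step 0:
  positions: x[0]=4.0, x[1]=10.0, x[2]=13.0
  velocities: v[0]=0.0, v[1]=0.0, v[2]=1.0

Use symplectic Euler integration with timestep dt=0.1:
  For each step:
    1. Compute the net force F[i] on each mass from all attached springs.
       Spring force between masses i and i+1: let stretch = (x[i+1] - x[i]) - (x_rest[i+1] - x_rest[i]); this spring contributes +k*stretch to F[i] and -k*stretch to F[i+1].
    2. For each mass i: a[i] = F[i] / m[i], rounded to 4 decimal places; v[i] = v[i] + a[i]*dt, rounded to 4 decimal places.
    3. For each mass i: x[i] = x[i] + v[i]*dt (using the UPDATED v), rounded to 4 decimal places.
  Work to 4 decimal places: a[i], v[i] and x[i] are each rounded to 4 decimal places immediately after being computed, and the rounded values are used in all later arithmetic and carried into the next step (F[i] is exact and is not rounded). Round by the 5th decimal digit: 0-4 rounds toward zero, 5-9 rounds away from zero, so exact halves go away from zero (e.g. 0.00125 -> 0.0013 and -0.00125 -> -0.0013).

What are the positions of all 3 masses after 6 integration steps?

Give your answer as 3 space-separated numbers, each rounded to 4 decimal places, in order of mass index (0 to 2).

Answer: 5.1966 8.4309 13.7863

Derivation:
Step 0: x=[4.0000 10.0000 13.0000] v=[0.0000 0.0000 1.0000]
Step 1: x=[4.0800 9.8800 13.1200] v=[0.8000 -1.2000 1.2000]
Step 2: x=[4.2320 9.6576 13.2552] v=[1.5200 -2.2240 1.3520]
Step 3: x=[4.4410 9.3621 13.3985] v=[2.0902 -2.9552 1.4325]
Step 4: x=[4.6869 9.0312 13.5410] v=[2.4586 -3.3091 1.4252]
Step 5: x=[4.9465 8.7069 13.6733] v=[2.5963 -3.2429 1.3232]
Step 6: x=[5.1966 8.4309 13.7863] v=[2.5005 -2.7605 1.1299]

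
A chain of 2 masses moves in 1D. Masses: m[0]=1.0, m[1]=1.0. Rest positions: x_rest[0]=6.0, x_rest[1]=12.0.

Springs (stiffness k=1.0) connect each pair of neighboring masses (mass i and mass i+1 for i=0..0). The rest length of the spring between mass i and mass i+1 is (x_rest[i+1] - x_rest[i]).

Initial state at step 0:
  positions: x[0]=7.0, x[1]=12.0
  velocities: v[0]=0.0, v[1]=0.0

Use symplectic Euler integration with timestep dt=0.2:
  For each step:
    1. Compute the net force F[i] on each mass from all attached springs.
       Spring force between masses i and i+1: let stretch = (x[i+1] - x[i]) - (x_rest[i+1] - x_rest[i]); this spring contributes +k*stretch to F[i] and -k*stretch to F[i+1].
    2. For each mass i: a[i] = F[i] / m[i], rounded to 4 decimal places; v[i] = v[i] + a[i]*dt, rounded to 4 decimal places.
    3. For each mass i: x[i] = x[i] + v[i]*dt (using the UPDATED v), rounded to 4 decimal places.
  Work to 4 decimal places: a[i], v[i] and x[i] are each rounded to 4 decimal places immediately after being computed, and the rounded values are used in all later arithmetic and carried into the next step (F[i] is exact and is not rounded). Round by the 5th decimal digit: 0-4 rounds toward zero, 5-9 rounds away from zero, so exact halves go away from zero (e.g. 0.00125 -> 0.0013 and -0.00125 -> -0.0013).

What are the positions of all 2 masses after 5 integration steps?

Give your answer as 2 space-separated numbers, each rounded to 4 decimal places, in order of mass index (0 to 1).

Answer: 6.5050 12.4950

Derivation:
Step 0: x=[7.0000 12.0000] v=[0.0000 0.0000]
Step 1: x=[6.9600 12.0400] v=[-0.2000 0.2000]
Step 2: x=[6.8832 12.1168] v=[-0.3840 0.3840]
Step 3: x=[6.7757 12.2243] v=[-0.5373 0.5373]
Step 4: x=[6.6462 12.3538] v=[-0.6476 0.6476]
Step 5: x=[6.5050 12.4950] v=[-0.7061 0.7061]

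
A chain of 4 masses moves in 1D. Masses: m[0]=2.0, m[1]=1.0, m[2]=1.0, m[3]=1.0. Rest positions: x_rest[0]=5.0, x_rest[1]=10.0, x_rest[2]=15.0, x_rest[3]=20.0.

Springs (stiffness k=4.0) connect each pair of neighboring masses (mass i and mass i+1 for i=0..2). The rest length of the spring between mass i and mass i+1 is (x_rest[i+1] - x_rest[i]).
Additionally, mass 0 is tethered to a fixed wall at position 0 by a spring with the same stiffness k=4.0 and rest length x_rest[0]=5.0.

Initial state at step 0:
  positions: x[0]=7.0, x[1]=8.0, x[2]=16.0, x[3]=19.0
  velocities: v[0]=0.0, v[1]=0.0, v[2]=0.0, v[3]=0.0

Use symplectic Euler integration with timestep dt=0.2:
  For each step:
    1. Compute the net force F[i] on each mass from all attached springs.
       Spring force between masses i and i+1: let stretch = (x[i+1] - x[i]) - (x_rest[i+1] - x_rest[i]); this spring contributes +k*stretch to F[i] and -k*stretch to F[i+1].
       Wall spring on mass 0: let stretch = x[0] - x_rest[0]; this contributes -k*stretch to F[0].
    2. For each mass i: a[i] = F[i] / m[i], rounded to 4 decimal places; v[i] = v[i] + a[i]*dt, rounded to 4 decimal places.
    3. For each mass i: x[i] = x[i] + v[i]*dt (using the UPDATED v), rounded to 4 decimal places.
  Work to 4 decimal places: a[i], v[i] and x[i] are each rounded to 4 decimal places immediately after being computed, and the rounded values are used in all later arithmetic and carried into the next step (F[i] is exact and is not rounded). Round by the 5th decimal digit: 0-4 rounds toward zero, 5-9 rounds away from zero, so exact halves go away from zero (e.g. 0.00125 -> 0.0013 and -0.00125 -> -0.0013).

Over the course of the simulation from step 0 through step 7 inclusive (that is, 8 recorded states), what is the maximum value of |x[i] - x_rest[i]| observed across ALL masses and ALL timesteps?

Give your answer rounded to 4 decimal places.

Answer: 2.5983

Derivation:
Step 0: x=[7.0000 8.0000 16.0000 19.0000] v=[0.0000 0.0000 0.0000 0.0000]
Step 1: x=[6.5200 9.1200 15.2000 19.3200] v=[-2.4000 5.6000 -4.0000 1.6000]
Step 2: x=[5.7264 10.7968 14.0864 19.7808] v=[-3.9680 8.3840 -5.5680 2.3040]
Step 3: x=[4.8803 12.1887 13.3576 20.1305] v=[-4.2304 6.9594 -3.6442 1.7485]
Step 4: x=[4.2285 12.5983 13.5254 20.1965] v=[-3.2592 2.0478 0.8390 0.3302]
Step 5: x=[3.9080 11.8170 14.6122 19.9952] v=[-1.6027 -3.9064 5.4342 -1.0067]
Step 6: x=[3.9075 10.2175 16.1131 19.7326] v=[-0.0023 -7.9974 7.5044 -1.3131]
Step 7: x=[4.0992 8.5517 17.2498 19.6909] v=[0.9587 -8.3289 5.6835 -0.2087]
Max displacement = 2.5983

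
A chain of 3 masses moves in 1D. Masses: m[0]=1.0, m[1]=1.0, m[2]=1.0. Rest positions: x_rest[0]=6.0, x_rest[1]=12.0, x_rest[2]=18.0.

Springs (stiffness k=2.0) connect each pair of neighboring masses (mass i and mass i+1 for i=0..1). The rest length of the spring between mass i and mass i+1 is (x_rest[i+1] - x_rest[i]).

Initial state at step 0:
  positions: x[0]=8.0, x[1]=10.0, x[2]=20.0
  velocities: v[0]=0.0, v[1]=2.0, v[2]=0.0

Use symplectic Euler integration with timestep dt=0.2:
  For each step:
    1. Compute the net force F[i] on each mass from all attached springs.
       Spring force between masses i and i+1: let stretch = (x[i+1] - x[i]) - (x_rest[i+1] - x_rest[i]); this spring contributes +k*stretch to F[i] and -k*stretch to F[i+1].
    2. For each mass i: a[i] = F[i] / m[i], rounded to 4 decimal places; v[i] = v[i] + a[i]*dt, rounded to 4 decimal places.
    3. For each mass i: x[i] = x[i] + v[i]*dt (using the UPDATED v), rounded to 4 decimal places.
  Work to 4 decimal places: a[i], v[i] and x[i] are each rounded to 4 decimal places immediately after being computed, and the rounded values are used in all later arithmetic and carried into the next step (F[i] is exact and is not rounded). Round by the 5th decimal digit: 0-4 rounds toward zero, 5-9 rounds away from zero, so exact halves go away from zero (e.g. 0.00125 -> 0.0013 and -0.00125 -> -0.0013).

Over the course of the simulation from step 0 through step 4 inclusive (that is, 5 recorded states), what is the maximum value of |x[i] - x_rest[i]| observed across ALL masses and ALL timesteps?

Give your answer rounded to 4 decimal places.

Answer: 3.3937

Derivation:
Step 0: x=[8.0000 10.0000 20.0000] v=[0.0000 2.0000 0.0000]
Step 1: x=[7.6800 11.0400 19.6800] v=[-1.6000 5.2000 -1.6000]
Step 2: x=[7.1488 12.5024 19.1488] v=[-2.6560 7.3120 -2.6560]
Step 3: x=[6.5659 14.0682 18.5659] v=[-2.9146 7.8291 -2.9146]
Step 4: x=[6.1032 15.3937 18.1032] v=[-2.3137 6.6273 -2.3137]
Max displacement = 3.3937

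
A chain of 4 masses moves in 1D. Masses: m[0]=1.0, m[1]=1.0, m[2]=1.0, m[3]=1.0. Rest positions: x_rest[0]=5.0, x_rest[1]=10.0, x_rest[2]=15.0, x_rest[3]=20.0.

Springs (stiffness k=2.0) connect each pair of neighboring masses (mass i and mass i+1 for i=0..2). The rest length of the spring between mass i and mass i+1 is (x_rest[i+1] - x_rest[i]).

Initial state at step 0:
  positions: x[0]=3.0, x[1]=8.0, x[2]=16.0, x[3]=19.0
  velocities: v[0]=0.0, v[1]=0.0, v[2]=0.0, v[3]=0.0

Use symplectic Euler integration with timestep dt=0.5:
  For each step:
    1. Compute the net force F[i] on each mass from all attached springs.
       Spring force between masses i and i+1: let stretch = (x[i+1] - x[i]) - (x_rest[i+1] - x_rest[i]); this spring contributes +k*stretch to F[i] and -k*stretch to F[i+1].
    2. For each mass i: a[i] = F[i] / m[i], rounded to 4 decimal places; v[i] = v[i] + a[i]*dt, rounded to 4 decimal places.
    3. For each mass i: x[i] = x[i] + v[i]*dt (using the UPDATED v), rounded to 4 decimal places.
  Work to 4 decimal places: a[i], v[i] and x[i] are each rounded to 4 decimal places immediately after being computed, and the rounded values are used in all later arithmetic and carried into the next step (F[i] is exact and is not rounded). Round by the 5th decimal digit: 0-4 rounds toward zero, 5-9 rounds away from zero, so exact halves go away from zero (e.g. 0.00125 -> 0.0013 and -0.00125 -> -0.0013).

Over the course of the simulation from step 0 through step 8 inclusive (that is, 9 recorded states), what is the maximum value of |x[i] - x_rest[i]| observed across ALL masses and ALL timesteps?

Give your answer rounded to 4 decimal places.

Step 0: x=[3.0000 8.0000 16.0000 19.0000] v=[0.0000 0.0000 0.0000 0.0000]
Step 1: x=[3.0000 9.5000 13.5000 20.0000] v=[0.0000 3.0000 -5.0000 2.0000]
Step 2: x=[3.7500 9.7500 12.2500 20.2500] v=[1.5000 0.5000 -2.5000 0.5000]
Step 3: x=[5.0000 8.2500 13.7500 19.0000] v=[2.5000 -3.0000 3.0000 -2.5000]
Step 4: x=[5.3750 7.8750 15.1250 17.6250] v=[0.7500 -0.7500 2.7500 -2.7500]
Step 5: x=[4.5000 9.8750 14.1250 17.5000] v=[-1.7500 4.0000 -2.0000 -0.2500]
Step 6: x=[3.8125 11.3125 12.6875 18.1875] v=[-1.3750 2.8750 -2.8750 1.3750]
Step 7: x=[4.3750 9.6875 13.3125 18.6250] v=[1.1250 -3.2500 1.2500 0.8750]
Step 8: x=[5.0938 7.2188 14.7813 18.9063] v=[1.4375 -4.9375 2.9375 0.5625]
Max displacement = 2.7812

Answer: 2.7812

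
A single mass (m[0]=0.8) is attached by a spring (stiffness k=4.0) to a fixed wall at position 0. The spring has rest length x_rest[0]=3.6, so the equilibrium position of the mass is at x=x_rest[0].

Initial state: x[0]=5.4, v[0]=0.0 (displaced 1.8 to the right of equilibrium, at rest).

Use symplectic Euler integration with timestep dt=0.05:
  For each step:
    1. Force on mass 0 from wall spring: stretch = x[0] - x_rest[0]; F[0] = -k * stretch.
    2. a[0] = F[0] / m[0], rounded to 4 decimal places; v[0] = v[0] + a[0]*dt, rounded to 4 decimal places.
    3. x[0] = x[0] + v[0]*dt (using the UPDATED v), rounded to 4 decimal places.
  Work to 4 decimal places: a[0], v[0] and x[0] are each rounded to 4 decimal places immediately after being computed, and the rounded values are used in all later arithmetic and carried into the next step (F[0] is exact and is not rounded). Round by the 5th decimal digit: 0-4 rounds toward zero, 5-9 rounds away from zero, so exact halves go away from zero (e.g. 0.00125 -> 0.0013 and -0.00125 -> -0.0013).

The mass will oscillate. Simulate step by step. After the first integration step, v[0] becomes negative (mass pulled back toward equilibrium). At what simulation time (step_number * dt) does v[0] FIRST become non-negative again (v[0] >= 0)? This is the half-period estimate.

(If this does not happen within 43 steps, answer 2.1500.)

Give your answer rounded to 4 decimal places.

Answer: 1.4500

Derivation:
Step 0: x=[5.4000] v=[0.0000]
Step 1: x=[5.3775] v=[-0.4500]
Step 2: x=[5.3328] v=[-0.8944]
Step 3: x=[5.2664] v=[-1.3276]
Step 4: x=[5.1792] v=[-1.7442]
Step 5: x=[5.0723] v=[-2.1390]
Step 6: x=[4.9469] v=[-2.5071]
Step 7: x=[4.8047] v=[-2.8438]
Step 8: x=[4.6475] v=[-3.1450]
Step 9: x=[4.4772] v=[-3.4069]
Step 10: x=[4.2959] v=[-3.6262]
Step 11: x=[4.1059] v=[-3.8002]
Step 12: x=[3.9096] v=[-3.9267]
Step 13: x=[3.7094] v=[-4.0041]
Step 14: x=[3.5078] v=[-4.0315]
Step 15: x=[3.3074] v=[-4.0085]
Step 16: x=[3.1106] v=[-3.9354]
Step 17: x=[2.9199] v=[-3.8131]
Step 18: x=[2.7377] v=[-3.6431]
Step 19: x=[2.5663] v=[-3.4275]
Step 20: x=[2.4078] v=[-3.1691]
Step 21: x=[2.2642] v=[-2.8711]
Step 22: x=[2.1373] v=[-2.5372]
Step 23: x=[2.0287] v=[-2.1715]
Step 24: x=[1.9398] v=[-1.7787]
Step 25: x=[1.8716] v=[-1.3637]
Step 26: x=[1.8250] v=[-0.9316]
Step 27: x=[1.8006] v=[-0.4879]
Step 28: x=[1.7987] v=[-0.0381]
Step 29: x=[1.8193] v=[0.4122]
First v>=0 after going negative at step 29, time=1.4500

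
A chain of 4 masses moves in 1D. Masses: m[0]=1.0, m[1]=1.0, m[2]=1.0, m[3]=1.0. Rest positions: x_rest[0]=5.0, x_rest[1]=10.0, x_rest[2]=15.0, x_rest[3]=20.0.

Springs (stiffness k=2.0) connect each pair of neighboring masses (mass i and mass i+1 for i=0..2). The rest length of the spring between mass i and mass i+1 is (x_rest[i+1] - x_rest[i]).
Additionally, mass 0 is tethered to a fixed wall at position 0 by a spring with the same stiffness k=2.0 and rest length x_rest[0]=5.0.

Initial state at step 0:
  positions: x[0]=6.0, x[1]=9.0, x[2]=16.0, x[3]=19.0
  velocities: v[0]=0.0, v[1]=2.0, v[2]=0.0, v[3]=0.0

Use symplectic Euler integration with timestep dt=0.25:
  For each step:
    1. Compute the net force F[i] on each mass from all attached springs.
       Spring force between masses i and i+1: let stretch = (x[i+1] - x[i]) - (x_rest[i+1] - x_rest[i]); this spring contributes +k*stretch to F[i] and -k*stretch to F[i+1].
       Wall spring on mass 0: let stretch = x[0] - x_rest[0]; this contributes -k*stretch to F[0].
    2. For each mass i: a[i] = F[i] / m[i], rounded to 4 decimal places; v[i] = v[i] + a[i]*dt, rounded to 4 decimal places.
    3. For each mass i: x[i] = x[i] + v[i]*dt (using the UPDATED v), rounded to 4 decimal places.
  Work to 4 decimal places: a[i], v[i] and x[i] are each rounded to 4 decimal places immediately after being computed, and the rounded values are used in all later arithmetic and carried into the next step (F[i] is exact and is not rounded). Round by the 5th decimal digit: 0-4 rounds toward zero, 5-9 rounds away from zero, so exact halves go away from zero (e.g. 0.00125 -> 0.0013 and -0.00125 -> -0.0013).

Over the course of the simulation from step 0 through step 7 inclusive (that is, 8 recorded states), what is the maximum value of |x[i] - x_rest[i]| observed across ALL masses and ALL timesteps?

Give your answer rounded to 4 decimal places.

Step 0: x=[6.0000 9.0000 16.0000 19.0000] v=[0.0000 2.0000 0.0000 0.0000]
Step 1: x=[5.6250 10.0000 15.5000 19.2500] v=[-1.5000 4.0000 -2.0000 1.0000]
Step 2: x=[5.0938 11.1406 14.7813 19.6563] v=[-2.1250 4.5625 -2.8750 1.6250]
Step 3: x=[4.6817 11.9805 14.2168 20.0782] v=[-1.6485 3.3595 -2.2579 1.6875]
Step 4: x=[4.5967 12.1876 14.1055 20.3924] v=[-0.3400 0.8283 -0.4454 1.2568]
Step 5: x=[4.8860 11.6856 14.5403 20.5458] v=[1.1571 -2.0082 1.7391 0.6134]
Step 6: x=[5.4145 10.6904 15.3689 20.5735] v=[2.1139 -3.9807 3.3145 0.1107]
Step 7: x=[5.9257 9.6206 16.2633 20.5756] v=[2.0446 -4.2794 3.5776 0.0084]
Max displacement = 2.1876

Answer: 2.1876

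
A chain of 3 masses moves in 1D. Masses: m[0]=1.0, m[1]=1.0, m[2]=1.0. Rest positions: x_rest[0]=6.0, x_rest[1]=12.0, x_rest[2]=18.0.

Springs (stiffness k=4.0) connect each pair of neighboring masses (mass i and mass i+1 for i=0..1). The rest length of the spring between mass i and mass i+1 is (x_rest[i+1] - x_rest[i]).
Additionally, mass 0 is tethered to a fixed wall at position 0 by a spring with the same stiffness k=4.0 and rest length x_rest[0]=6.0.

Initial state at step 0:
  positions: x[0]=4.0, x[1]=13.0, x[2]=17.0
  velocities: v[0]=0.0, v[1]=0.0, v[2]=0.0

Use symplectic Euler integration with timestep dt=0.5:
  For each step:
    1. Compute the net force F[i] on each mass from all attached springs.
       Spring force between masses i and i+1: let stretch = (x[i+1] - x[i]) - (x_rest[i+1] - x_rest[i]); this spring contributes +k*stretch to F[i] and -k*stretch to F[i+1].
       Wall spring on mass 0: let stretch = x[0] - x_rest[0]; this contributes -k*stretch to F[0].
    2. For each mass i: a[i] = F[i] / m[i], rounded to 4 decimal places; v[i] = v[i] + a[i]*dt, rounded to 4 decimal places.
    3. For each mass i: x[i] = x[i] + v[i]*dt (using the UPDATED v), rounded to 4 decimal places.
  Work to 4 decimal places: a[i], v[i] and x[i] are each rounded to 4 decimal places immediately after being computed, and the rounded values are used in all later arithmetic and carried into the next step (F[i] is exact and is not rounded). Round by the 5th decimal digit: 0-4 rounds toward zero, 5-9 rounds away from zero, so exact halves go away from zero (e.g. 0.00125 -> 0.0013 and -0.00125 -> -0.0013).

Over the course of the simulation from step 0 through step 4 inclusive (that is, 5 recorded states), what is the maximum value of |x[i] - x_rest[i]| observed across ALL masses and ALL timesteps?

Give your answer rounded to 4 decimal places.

Step 0: x=[4.0000 13.0000 17.0000] v=[0.0000 0.0000 0.0000]
Step 1: x=[9.0000 8.0000 19.0000] v=[10.0000 -10.0000 4.0000]
Step 2: x=[4.0000 15.0000 16.0000] v=[-10.0000 14.0000 -6.0000]
Step 3: x=[6.0000 12.0000 18.0000] v=[4.0000 -6.0000 4.0000]
Step 4: x=[8.0000 9.0000 20.0000] v=[4.0000 -6.0000 4.0000]
Max displacement = 4.0000

Answer: 4.0000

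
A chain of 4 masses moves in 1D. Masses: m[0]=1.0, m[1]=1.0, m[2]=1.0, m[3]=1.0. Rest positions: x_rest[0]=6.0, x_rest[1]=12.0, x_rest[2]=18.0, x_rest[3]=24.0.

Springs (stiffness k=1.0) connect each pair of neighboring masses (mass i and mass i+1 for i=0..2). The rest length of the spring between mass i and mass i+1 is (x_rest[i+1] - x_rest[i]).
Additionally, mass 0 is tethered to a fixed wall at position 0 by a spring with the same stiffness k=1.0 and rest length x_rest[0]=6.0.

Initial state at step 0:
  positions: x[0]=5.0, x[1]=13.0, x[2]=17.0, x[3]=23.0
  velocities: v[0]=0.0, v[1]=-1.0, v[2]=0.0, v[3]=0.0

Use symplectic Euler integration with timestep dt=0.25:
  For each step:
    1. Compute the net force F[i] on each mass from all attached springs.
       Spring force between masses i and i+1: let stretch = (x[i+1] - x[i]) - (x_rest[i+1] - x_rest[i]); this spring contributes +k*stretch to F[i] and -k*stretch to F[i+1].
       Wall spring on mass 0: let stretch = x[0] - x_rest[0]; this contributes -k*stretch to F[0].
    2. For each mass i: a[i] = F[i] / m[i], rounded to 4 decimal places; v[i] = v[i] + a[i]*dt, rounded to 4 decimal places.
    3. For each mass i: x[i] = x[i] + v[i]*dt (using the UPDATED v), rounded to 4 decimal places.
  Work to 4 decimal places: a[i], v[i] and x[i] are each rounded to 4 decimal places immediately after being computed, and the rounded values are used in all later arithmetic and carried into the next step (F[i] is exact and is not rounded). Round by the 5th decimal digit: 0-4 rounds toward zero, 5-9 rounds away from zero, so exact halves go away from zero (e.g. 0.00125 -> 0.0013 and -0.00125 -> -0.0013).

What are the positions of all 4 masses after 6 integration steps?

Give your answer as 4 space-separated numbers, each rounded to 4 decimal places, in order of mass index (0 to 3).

Step 0: x=[5.0000 13.0000 17.0000 23.0000] v=[0.0000 -1.0000 0.0000 0.0000]
Step 1: x=[5.1875 12.5000 17.1250 23.0000] v=[0.7500 -2.0000 0.5000 0.0000]
Step 2: x=[5.5078 11.8320 17.3281 23.0078] v=[1.2813 -2.6719 0.8125 0.0313]
Step 3: x=[5.8792 11.1123 17.5427 23.0357] v=[1.4854 -2.8789 0.8584 0.1114]
Step 4: x=[6.2102 10.4674 17.6987 23.0953] v=[1.3239 -2.5796 0.6241 0.2382]
Step 5: x=[6.4191 10.0084 17.7401 23.1926] v=[0.8357 -1.8361 0.1654 0.3891]
Step 6: x=[6.4512 9.8083 17.6390 23.3241] v=[0.1283 -0.8005 -0.4044 0.5260]

Answer: 6.4512 9.8083 17.6390 23.3241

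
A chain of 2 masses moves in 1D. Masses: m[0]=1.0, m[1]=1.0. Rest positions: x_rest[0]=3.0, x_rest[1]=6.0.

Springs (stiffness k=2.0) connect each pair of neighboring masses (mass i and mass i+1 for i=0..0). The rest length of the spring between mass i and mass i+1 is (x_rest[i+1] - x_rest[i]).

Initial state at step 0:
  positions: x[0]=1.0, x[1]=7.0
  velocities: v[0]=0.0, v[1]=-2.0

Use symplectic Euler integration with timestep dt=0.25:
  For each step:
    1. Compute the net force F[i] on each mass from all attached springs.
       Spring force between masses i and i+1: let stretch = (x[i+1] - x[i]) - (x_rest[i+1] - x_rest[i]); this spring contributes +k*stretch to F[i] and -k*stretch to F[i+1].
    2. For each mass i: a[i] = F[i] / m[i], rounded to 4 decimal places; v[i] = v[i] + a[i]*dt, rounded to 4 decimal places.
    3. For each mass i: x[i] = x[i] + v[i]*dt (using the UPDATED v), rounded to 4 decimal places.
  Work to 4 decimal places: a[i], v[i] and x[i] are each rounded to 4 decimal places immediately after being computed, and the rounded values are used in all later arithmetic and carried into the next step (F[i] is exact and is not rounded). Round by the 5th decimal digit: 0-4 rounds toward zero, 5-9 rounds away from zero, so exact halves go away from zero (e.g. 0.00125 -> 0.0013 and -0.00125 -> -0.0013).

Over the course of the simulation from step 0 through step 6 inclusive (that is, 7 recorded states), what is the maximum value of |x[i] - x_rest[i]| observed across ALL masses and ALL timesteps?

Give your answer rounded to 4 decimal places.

Step 0: x=[1.0000 7.0000] v=[0.0000 -2.0000]
Step 1: x=[1.3750 6.1250] v=[1.5000 -3.5000]
Step 2: x=[1.9688 5.0313] v=[2.3750 -4.3750]
Step 3: x=[2.5704 3.9297] v=[2.4063 -4.4063]
Step 4: x=[2.9669 3.0332] v=[1.5860 -3.5860]
Step 5: x=[2.9967 2.5034] v=[0.1192 -2.1192]
Step 6: x=[2.5898 2.4103] v=[-1.6275 -0.3726]
Max displacement = 3.5897

Answer: 3.5897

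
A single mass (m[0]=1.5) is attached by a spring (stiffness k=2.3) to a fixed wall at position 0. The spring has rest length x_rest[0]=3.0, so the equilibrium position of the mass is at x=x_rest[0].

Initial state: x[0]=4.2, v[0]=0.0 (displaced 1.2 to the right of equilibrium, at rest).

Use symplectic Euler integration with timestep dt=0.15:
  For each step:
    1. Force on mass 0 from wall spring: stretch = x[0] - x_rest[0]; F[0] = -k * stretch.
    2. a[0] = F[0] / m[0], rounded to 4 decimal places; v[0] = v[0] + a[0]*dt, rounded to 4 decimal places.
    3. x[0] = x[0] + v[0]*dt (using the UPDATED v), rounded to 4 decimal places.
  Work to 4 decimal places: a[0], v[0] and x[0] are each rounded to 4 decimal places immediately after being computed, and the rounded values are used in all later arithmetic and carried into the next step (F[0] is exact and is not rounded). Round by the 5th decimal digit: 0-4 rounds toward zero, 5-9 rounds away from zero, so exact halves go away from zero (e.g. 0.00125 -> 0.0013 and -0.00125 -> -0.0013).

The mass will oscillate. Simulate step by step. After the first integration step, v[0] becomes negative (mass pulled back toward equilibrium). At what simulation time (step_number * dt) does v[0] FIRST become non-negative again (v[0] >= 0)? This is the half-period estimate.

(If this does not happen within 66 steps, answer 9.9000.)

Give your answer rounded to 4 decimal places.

Answer: 2.5500

Derivation:
Step 0: x=[4.2000] v=[0.0000]
Step 1: x=[4.1586] v=[-0.2760]
Step 2: x=[4.0772] v=[-0.5425]
Step 3: x=[3.9587] v=[-0.7903]
Step 4: x=[3.8071] v=[-1.0108]
Step 5: x=[3.6276] v=[-1.1964]
Step 6: x=[3.4265] v=[-1.3407]
Step 7: x=[3.2107] v=[-1.4388]
Step 8: x=[2.9876] v=[-1.4873]
Step 9: x=[2.7649] v=[-1.4845]
Step 10: x=[2.5503] v=[-1.4304]
Step 11: x=[2.3513] v=[-1.3270]
Step 12: x=[2.1746] v=[-1.1778]
Step 13: x=[2.0264] v=[-0.9880]
Step 14: x=[1.9118] v=[-0.7641]
Step 15: x=[1.8347] v=[-0.5138]
Step 16: x=[1.7978] v=[-0.2458]
Step 17: x=[1.8024] v=[0.0307]
First v>=0 after going negative at step 17, time=2.5500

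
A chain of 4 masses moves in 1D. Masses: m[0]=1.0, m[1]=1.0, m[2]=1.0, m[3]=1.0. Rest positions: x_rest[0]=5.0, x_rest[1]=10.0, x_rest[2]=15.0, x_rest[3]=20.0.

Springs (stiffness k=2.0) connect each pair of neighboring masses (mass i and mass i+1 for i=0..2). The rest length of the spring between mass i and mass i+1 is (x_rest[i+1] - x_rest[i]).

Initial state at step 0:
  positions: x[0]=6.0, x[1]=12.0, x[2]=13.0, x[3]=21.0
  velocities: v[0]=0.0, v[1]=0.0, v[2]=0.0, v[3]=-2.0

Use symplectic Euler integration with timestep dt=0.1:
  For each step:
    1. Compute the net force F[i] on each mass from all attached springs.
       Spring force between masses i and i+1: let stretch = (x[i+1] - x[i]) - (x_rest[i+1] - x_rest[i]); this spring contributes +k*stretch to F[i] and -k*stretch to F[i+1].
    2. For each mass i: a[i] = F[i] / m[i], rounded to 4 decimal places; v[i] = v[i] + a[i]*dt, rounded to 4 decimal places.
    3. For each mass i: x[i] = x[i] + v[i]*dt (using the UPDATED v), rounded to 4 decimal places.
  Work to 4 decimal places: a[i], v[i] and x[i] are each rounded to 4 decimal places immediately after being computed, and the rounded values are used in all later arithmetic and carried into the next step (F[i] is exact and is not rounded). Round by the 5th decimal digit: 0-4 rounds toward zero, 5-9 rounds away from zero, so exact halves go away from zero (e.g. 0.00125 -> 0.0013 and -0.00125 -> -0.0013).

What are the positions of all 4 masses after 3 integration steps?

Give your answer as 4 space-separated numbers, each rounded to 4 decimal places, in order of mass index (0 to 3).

Step 0: x=[6.0000 12.0000 13.0000 21.0000] v=[0.0000 0.0000 0.0000 -2.0000]
Step 1: x=[6.0200 11.9000 13.1400 20.7400] v=[0.2000 -1.0000 1.4000 -2.6000]
Step 2: x=[6.0576 11.7072 13.4072 20.4280] v=[0.3760 -1.9280 2.6720 -3.1200]
Step 3: x=[6.1082 11.4354 13.7808 20.0756] v=[0.5059 -2.7179 3.7362 -3.5242]

Answer: 6.1082 11.4354 13.7808 20.0756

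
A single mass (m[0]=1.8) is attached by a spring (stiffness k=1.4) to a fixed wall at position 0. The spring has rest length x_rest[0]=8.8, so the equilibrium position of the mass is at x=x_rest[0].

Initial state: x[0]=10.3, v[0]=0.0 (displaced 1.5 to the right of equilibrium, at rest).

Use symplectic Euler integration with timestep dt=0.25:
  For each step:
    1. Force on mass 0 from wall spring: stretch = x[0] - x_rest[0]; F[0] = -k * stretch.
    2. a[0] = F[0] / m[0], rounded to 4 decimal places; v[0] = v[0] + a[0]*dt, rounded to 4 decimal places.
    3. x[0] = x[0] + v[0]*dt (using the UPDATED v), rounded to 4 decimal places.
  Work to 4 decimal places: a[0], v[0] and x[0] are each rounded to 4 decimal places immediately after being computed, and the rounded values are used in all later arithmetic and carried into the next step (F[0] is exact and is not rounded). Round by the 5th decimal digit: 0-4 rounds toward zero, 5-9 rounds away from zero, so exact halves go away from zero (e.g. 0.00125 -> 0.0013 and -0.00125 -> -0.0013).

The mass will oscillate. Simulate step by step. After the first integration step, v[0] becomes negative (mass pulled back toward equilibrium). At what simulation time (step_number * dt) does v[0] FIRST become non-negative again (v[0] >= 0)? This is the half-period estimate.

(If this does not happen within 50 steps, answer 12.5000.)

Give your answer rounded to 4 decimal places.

Answer: 3.7500

Derivation:
Step 0: x=[10.3000] v=[0.0000]
Step 1: x=[10.2271] v=[-0.2917]
Step 2: x=[10.0848] v=[-0.5692]
Step 3: x=[9.8801] v=[-0.8190]
Step 4: x=[9.6229] v=[-1.0290]
Step 5: x=[9.3257] v=[-1.1890]
Step 6: x=[9.0029] v=[-1.2912]
Step 7: x=[8.6702] v=[-1.3307]
Step 8: x=[8.3438] v=[-1.3055]
Step 9: x=[8.0396] v=[-1.2168]
Step 10: x=[7.7724] v=[-1.0690]
Step 11: x=[7.5551] v=[-0.8692]
Step 12: x=[7.3983] v=[-0.6271]
Step 13: x=[7.3097] v=[-0.3546]
Step 14: x=[7.2935] v=[-0.0648]
Step 15: x=[7.3505] v=[0.2281]
First v>=0 after going negative at step 15, time=3.7500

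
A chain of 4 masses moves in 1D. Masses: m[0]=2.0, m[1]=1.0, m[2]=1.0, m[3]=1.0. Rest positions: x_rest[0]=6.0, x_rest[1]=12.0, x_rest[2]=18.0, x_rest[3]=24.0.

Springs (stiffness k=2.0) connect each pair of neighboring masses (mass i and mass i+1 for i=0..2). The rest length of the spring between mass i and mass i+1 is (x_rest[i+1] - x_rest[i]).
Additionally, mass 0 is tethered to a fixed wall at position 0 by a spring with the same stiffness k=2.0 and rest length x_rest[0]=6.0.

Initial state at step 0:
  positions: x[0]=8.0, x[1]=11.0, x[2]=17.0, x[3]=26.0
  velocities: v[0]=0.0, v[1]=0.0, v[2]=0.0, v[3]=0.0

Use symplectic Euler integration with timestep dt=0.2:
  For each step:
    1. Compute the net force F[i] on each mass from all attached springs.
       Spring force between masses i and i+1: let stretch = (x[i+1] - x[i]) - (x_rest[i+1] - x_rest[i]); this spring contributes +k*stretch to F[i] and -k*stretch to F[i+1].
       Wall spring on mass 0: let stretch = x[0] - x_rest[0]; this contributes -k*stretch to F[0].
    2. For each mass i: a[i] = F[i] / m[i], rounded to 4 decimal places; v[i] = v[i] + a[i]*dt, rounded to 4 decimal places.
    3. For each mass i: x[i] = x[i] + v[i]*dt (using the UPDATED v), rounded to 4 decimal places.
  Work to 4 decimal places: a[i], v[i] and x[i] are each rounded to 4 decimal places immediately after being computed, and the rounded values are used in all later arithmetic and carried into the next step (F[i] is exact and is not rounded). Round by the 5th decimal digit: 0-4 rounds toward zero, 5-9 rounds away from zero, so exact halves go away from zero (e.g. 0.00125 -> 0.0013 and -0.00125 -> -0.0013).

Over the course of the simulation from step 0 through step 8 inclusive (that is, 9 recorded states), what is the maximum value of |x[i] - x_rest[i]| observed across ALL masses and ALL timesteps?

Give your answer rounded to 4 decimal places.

Answer: 2.1715

Derivation:
Step 0: x=[8.0000 11.0000 17.0000 26.0000] v=[0.0000 0.0000 0.0000 0.0000]
Step 1: x=[7.8000 11.2400 17.2400 25.7600] v=[-1.0000 1.2000 1.2000 -1.2000]
Step 2: x=[7.4256 11.6848 17.6816 25.3184] v=[-1.8720 2.2240 2.2080 -2.2080]
Step 3: x=[6.9245 12.2686 18.2544 24.7459] v=[-2.5053 2.9190 2.8640 -2.8627]
Step 4: x=[6.3602 12.9037 18.8677 24.1340] v=[-2.8214 3.1757 3.0663 -3.0593]
Step 5: x=[5.8033 13.4925 19.4251 23.5808] v=[-2.7847 2.9439 2.7872 -2.7658]
Step 6: x=[5.3218 13.9408 19.8404 23.1752] v=[-2.4075 2.2413 2.0764 -2.0281]
Step 7: x=[4.9722 14.1715 20.0505 22.9828] v=[-1.7481 1.1535 1.0505 -0.9620]
Step 8: x=[4.7917 14.1366 20.0249 23.0358] v=[-0.9027 -0.1746 -0.1282 0.2651]
Max displacement = 2.1715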